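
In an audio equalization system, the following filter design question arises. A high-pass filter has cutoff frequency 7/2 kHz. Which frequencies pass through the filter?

A high-pass filter passes all frequencies above the cutoff frequency 7/2 kHz and attenuates lower frequencies.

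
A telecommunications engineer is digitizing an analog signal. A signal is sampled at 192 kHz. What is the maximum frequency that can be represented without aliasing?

The maximum frequency that can be represented without aliasing
is the Nyquist frequency: f_max = f_s / 2 = 192 kHz / 2 = 96 kHz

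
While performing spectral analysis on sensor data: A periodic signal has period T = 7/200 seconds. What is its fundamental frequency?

The fundamental frequency is the reciprocal of the period.
f = 1/T = 1/(7/200) = 200/7 Hz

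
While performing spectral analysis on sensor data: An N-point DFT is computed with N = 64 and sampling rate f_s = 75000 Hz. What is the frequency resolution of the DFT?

DFT frequency resolution = f_s / N
= 75000 / 64 = 9375/8 Hz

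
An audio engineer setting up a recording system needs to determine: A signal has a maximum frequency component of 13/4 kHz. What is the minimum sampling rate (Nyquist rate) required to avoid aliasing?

By the Nyquist-Shannon sampling theorem,
the minimum sampling rate (Nyquist rate) must be at least 2 * f_max.
Nyquist rate = 2 * 13/4 kHz = 13/2 kHz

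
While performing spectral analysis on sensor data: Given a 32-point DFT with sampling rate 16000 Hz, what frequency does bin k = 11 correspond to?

The frequency of DFT bin k is: f_k = k * f_s / N
f_11 = 11 * 16000 / 32 = 5500 Hz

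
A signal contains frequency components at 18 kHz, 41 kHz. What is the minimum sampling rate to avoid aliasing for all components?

The highest frequency component is f_max = 41 kHz.
Nyquist rate = 2 * f_max = 2 * 41 kHz = 82 kHz.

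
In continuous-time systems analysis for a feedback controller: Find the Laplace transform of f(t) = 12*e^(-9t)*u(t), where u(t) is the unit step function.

Standard Laplace transform pair:
e^(-at)*u(t) <-> 1/(s+a)
With a = 9: L{12*e^(-9t)*u(t)} = 12/(s+9), ROC: Re(s) > -9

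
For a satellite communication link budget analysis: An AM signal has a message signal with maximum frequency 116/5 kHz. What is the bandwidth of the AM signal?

In AM (double-sideband), the bandwidth is twice the message frequency.
BW = 2 * f_m = 2 * 116/5 kHz = 232/5 kHz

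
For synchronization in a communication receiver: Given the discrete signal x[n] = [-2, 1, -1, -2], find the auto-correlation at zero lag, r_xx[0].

The auto-correlation at zero lag r_xx[0] equals the signal energy.
r_xx[0] = sum of x[n]^2 = (-2)^2 + 1^2 + (-1)^2 + (-2)^2
= 4 + 1 + 1 + 4 = 10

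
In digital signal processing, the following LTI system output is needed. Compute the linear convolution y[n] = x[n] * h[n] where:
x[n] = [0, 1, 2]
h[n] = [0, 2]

y[n] = sum_k x[k]*h[n-k]. Output length = len(x) + len(h) - 1 = 3 + 2 - 1 = 4.
y[0] = 0*0 = 0
y[1] = 1*0 + 0*2 = 0
y[2] = 2*0 + 1*2 = 2
y[3] = 2*2 = 4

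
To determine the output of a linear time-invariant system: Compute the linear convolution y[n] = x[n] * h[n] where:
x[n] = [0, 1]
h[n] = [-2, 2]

y[n] = sum_k x[k]*h[n-k]. Output length = len(x) + len(h) - 1 = 2 + 2 - 1 = 3.
y[0] = 0*-2 = 0
y[1] = 1*-2 + 0*2 = -2
y[2] = 1*2 = 2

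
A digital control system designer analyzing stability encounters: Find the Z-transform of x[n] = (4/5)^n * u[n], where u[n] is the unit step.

The Z-transform of a^n * u[n] is z/(z-a) for |z| > |a|.
Here a = 4/5, so X(z) = z/(z - (4/5)) = 5z/(5z - 4)
ROC: |z| > 4/5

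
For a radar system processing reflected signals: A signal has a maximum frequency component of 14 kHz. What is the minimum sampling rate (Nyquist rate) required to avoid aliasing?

By the Nyquist-Shannon sampling theorem,
the minimum sampling rate (Nyquist rate) must be at least 2 * f_max.
Nyquist rate = 2 * 14 kHz = 28 kHz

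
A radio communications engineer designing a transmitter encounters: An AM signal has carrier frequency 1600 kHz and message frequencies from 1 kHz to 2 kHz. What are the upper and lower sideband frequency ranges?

Upper sideband (USB) = fc + [fm_low, fm_high] = 1600 + [1, 2] = [1601, 1602] kHz
Lower sideband (LSB) = fc - [fm_high, fm_low] = 1600 - [2, 1] = [1598, 1599] kHz
Total occupied spectrum: 1598 kHz to 1602 kHz (plus carrier at 1600 kHz)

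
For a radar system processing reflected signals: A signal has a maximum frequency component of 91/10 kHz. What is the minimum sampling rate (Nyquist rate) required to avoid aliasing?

By the Nyquist-Shannon sampling theorem,
the minimum sampling rate (Nyquist rate) must be at least 2 * f_max.
Nyquist rate = 2 * 91/10 kHz = 91/5 kHz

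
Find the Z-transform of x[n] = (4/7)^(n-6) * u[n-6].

Time-shifting property: if X(z) = Z{x[n]}, then Z{x[n-d]} = z^(-d) * X(z)
X(z) = z/(z - 4/7) for x[n] = (4/7)^n * u[n]
Z{x[n-6]} = z^(-6) * z/(z - 4/7) = z^(-5)/(z - 4/7)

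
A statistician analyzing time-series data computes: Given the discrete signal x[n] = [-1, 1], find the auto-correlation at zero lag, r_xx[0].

The auto-correlation at zero lag r_xx[0] equals the signal energy.
r_xx[0] = sum of x[n]^2 = (-1)^2 + 1^2
= 1 + 1 = 2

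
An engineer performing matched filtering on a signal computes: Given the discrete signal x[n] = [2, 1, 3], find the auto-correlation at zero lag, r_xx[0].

The auto-correlation at zero lag r_xx[0] equals the signal energy.
r_xx[0] = sum of x[n]^2 = 2^2 + 1^2 + 3^2
= 4 + 1 + 9 = 14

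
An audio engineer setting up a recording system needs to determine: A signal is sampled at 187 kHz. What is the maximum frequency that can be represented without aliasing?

The maximum frequency that can be represented without aliasing
is the Nyquist frequency: f_max = f_s / 2 = 187 kHz / 2 = 187/2 kHz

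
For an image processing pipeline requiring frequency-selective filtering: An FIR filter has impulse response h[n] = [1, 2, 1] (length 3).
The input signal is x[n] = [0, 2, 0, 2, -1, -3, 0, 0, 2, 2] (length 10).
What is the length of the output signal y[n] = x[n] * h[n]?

For linear convolution, the output length is:
len(y) = len(x) + len(h) - 1 = 10 + 3 - 1 = 12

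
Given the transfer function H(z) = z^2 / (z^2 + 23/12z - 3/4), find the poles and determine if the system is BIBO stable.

Poles are roots of the denominator: z^2 + 23/12z - 3/4 = 0.
Quadratic formula: z = [-(23/12) +/- sqrt((23/12)^2 - 4*(-3/4))] / 2
Discriminant = 529/144 + 3 = 961/144; sqrt = 31/12.
z = (-23/12 +/- 31/12) / 2 => z = 1/3 or z = -9/4.
|p1| = 9/4, |p2| = 1/3.
For BIBO stability, all poles must lie inside the unit circle (|p| < 1).
System is UNSTABLE since at least one |p| >= 1.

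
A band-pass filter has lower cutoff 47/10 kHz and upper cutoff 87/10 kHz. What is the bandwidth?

Bandwidth = f_high - f_low
= 87/10 kHz - 47/10 kHz = 4 kHz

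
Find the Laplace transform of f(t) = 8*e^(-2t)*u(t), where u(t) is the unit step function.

Standard Laplace transform pair:
e^(-at)*u(t) <-> 1/(s+a)
With a = 2: L{8*e^(-2t)*u(t)} = 8/(s+2), ROC: Re(s) > -2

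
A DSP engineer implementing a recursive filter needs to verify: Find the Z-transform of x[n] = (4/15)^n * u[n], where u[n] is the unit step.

The Z-transform of a^n * u[n] is z/(z-a) for |z| > |a|.
Here a = 4/15, so X(z) = z/(z - (4/15)) = 15z/(15z - 4)
ROC: |z| > 4/15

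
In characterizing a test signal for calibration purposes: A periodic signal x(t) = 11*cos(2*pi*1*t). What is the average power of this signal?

Average power of A*cos(wt) is A^2/2.
P = 11^2 / 2 = 121/2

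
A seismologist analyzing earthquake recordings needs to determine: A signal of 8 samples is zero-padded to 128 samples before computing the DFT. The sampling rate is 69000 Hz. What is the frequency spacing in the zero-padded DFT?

Original DFT: N = 8, resolution = f_s/N = 69000/8 = 8625 Hz
Zero-padded DFT: N = 128, resolution = f_s/N = 69000/128 = 8625/16 Hz
Zero-padding interpolates the spectrum (finer frequency grid)
but does NOT improve the true spectral resolution (ability to resolve close frequencies).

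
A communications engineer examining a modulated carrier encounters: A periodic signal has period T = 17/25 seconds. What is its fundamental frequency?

The fundamental frequency is the reciprocal of the period.
f = 1/T = 1/(17/25) = 25/17 Hz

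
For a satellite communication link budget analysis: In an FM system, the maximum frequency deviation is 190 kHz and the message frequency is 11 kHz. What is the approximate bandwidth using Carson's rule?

Carson's rule: BW = 2*(delta_f + f_m)
= 2*(190 + 11) kHz = 402 kHz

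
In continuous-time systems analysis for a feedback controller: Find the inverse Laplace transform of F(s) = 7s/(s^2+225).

Standard pair: s/(s^2+w^2) <-> cos(wt)*u(t)
With k=7, w=15: f(t) = 7*cos(15t)*u(t)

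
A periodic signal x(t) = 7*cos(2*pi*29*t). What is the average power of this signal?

Average power of A*cos(wt) is A^2/2.
P = 7^2 / 2 = 49/2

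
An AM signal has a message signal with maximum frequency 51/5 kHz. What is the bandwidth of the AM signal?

In AM (double-sideband), the bandwidth is twice the message frequency.
BW = 2 * f_m = 2 * 51/5 kHz = 102/5 kHz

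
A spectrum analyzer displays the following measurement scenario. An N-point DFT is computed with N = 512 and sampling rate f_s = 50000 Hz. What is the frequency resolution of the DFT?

DFT frequency resolution = f_s / N
= 50000 / 512 = 3125/32 Hz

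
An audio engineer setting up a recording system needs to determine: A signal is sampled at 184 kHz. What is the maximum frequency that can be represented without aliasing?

The maximum frequency that can be represented without aliasing
is the Nyquist frequency: f_max = f_s / 2 = 184 kHz / 2 = 92 kHz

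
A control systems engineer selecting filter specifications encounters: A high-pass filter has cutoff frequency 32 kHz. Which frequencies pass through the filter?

A high-pass filter passes all frequencies above the cutoff frequency 32 kHz and attenuates lower frequencies.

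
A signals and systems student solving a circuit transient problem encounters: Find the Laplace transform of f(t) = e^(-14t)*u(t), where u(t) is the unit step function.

Standard Laplace transform pair:
e^(-at)*u(t) <-> 1/(s+a)
With a = 14: L{e^(-14t)*u(t)} = 1/(s+14), ROC: Re(s) > -14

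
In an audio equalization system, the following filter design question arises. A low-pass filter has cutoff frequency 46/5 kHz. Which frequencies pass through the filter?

A low-pass filter passes all frequencies below the cutoff frequency 46/5 kHz and attenuates higher frequencies.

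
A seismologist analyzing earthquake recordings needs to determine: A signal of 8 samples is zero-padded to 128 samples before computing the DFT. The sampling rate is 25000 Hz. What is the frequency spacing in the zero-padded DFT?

Original DFT: N = 8, resolution = f_s/N = 25000/8 = 3125 Hz
Zero-padded DFT: N = 128, resolution = f_s/N = 25000/128 = 3125/16 Hz
Zero-padding interpolates the spectrum (finer frequency grid)
but does NOT improve the true spectral resolution (ability to resolve close frequencies).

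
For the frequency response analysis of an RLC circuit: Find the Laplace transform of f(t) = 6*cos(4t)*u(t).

Standard pair: cos(wt)*u(t) <-> s/(s^2+w^2)
With w = 4: L{6*cos(4t)*u(t)} = 6s/(s^2+16)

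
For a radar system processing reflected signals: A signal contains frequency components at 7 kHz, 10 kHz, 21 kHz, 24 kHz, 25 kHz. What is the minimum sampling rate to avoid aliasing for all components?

The highest frequency component is f_max = 25 kHz.
Nyquist rate = 2 * f_max = 2 * 25 kHz = 50 kHz.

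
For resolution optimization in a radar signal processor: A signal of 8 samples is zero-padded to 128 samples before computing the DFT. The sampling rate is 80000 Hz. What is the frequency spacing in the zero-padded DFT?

Original DFT: N = 8, resolution = f_s/N = 80000/8 = 10000 Hz
Zero-padded DFT: N = 128, resolution = f_s/N = 80000/128 = 625 Hz
Zero-padding interpolates the spectrum (finer frequency grid)
but does NOT improve the true spectral resolution (ability to resolve close frequencies).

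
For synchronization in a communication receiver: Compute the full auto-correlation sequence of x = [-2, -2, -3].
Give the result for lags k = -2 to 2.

r_xx[k] = sum_m x[m]*x[m+k], indexed from 0, for k = -2 to 2:
  r_xx[-2] = x[2]*x[0] = 6
  r_xx[-1] = x[1]*x[0] + x[2]*x[1] = 10
  r_xx[0] = x[0]*x[0] + x[1]*x[1] + x[2]*x[2] = 17
  r_xx[1] = x[0]*x[1] + x[1]*x[2] = 10
  r_xx[2] = x[0]*x[2] = 6
r_xx = [6, 10, 17, 10, 6]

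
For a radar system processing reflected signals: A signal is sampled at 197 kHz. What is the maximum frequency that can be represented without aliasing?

The maximum frequency that can be represented without aliasing
is the Nyquist frequency: f_max = f_s / 2 = 197 kHz / 2 = 197/2 kHz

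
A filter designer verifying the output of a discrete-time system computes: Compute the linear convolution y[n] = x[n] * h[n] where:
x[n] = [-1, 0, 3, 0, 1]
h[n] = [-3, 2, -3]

y[n] = sum_k x[k]*h[n-k]. Output length = len(x) + len(h) - 1 = 5 + 3 - 1 = 7.
y[0] = -1*-3 = 3
y[1] = 0*-3 + -1*2 = -2
y[2] = 3*-3 + 0*2 + -1*-3 = -6
y[3] = 0*-3 + 3*2 + 0*-3 = 6
y[4] = 1*-3 + 0*2 + 3*-3 = -12
y[5] = 1*2 + 0*-3 = 2
y[6] = 1*-3 = -3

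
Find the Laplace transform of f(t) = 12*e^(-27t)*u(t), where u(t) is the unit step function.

Standard Laplace transform pair:
e^(-at)*u(t) <-> 1/(s+a)
With a = 27: L{12*e^(-27t)*u(t)} = 12/(s+27), ROC: Re(s) > -27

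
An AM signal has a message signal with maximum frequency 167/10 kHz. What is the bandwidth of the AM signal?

In AM (double-sideband), the bandwidth is twice the message frequency.
BW = 2 * f_m = 2 * 167/10 kHz = 167/5 kHz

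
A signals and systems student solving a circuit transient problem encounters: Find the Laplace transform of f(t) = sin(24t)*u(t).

Standard pair: sin(wt)*u(t) <-> w/(s^2+w^2)
With w = 24: L{sin(24t)*u(t)} = 24/(s^2+576)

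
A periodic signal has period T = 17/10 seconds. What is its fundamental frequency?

The fundamental frequency is the reciprocal of the period.
f = 1/T = 1/(17/10) = 10/17 Hz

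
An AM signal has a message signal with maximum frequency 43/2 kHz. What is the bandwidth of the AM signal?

In AM (double-sideband), the bandwidth is twice the message frequency.
BW = 2 * f_m = 2 * 43/2 kHz = 43 kHz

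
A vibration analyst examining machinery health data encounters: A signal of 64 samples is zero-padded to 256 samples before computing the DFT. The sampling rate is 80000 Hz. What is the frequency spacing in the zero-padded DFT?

Original DFT: N = 64, resolution = f_s/N = 80000/64 = 1250 Hz
Zero-padded DFT: N = 256, resolution = f_s/N = 80000/256 = 625/2 Hz
Zero-padding interpolates the spectrum (finer frequency grid)
but does NOT improve the true spectral resolution (ability to resolve close frequencies).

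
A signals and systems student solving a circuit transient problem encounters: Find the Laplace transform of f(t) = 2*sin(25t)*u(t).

Standard pair: sin(wt)*u(t) <-> w/(s^2+w^2)
With w = 25: L{2*sin(25t)*u(t)} = 50/(s^2+625)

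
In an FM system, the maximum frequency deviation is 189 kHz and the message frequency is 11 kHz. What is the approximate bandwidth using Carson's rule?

Carson's rule: BW = 2*(delta_f + f_m)
= 2*(189 + 11) kHz = 400 kHz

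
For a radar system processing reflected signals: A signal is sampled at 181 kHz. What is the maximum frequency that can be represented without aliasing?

The maximum frequency that can be represented without aliasing
is the Nyquist frequency: f_max = f_s / 2 = 181 kHz / 2 = 181/2 kHz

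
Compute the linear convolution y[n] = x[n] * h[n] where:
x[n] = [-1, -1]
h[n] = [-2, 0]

y[n] = sum_k x[k]*h[n-k]. Output length = len(x) + len(h) - 1 = 2 + 2 - 1 = 3.
y[0] = -1*-2 = 2
y[1] = -1*-2 + -1*0 = 2
y[2] = -1*0 = 0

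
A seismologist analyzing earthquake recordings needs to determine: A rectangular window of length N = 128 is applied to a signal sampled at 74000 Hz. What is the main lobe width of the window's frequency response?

For a rectangular window of length N,
the main lobe width in frequency is 2*f_s/N.
= 2*74000/128 = 4625/4 Hz
This determines the minimum frequency separation for resolving two sinusoids.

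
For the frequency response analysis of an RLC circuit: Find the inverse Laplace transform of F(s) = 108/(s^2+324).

Standard pair: w/(s^2+w^2) <-> sin(wt)*u(t)
Recognize w^2 = 324, so w = 18; numerator 108 = 6*18.
f(t) = 6*sin(18t)*u(t)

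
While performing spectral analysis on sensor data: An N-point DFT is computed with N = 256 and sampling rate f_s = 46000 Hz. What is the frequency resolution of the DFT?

DFT frequency resolution = f_s / N
= 46000 / 256 = 2875/16 Hz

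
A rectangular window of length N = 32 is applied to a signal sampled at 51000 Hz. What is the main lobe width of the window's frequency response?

For a rectangular window of length N,
the main lobe width in frequency is 2*f_s/N.
= 2*51000/32 = 6375/2 Hz
This determines the minimum frequency separation for resolving two sinusoids.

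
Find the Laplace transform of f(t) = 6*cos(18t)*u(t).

Standard pair: cos(wt)*u(t) <-> s/(s^2+w^2)
With w = 18: L{6*cos(18t)*u(t)} = 6s/(s^2+324)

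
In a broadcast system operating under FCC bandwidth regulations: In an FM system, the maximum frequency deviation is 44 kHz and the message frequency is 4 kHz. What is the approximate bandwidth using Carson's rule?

Carson's rule: BW = 2*(delta_f + f_m)
= 2*(44 + 4) kHz = 96 kHz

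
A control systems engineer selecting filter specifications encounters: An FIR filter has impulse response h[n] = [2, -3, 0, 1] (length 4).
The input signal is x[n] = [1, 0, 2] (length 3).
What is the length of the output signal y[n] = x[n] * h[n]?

For linear convolution, the output length is:
len(y) = len(x) + len(h) - 1 = 3 + 4 - 1 = 6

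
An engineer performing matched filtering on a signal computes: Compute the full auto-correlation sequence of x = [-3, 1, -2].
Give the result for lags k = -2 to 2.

r_xx[k] = sum_m x[m]*x[m+k], indexed from 0, for k = -2 to 2:
  r_xx[-2] = x[2]*x[0] = 6
  r_xx[-1] = x[1]*x[0] + x[2]*x[1] = -5
  r_xx[0] = x[0]*x[0] + x[1]*x[1] + x[2]*x[2] = 14
  r_xx[1] = x[0]*x[1] + x[1]*x[2] = -5
  r_xx[2] = x[0]*x[2] = 6
r_xx = [6, -5, 14, -5, 6]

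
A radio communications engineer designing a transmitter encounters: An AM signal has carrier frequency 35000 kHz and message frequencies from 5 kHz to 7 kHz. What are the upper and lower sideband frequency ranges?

Upper sideband (USB) = fc + [fm_low, fm_high] = 35000 + [5, 7] = [35005, 35007] kHz
Lower sideband (LSB) = fc - [fm_high, fm_low] = 35000 - [7, 5] = [34993, 34995] kHz
Total occupied spectrum: 34993 kHz to 35007 kHz (plus carrier at 35000 kHz)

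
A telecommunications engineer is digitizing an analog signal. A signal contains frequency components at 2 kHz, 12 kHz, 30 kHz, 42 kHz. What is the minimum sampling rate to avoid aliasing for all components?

The highest frequency component is f_max = 42 kHz.
Nyquist rate = 2 * f_max = 2 * 42 kHz = 84 kHz.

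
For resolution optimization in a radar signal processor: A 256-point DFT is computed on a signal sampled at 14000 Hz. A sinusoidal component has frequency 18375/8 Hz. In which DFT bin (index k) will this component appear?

DFT frequency resolution = f_s/N = 14000/256 = 875/16 Hz
Bin index k = f_signal / resolution = 18375/8 / 875/16 = 42
The signal frequency 18375/8 Hz falls in DFT bin k = 42.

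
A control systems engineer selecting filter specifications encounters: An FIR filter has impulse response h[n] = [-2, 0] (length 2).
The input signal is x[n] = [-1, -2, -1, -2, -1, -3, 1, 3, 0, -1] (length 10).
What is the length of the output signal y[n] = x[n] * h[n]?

For linear convolution, the output length is:
len(y) = len(x) + len(h) - 1 = 10 + 2 - 1 = 11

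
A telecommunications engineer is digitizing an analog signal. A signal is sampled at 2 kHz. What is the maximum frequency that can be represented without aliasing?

The maximum frequency that can be represented without aliasing
is the Nyquist frequency: f_max = f_s / 2 = 2 kHz / 2 = 1 kHz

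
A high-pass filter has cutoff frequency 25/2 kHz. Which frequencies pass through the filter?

A high-pass filter passes all frequencies above the cutoff frequency 25/2 kHz and attenuates lower frequencies.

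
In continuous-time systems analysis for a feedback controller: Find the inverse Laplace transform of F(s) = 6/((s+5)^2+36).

Standard pair: w/((s+a)^2+w^2) <-> e^(-at)*sin(wt)*u(t)
With a=5, w=6: f(t) = e^(-5t)*sin(6t)*u(t)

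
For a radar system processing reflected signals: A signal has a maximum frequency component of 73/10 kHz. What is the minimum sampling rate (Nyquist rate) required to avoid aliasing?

By the Nyquist-Shannon sampling theorem,
the minimum sampling rate (Nyquist rate) must be at least 2 * f_max.
Nyquist rate = 2 * 73/10 kHz = 73/5 kHz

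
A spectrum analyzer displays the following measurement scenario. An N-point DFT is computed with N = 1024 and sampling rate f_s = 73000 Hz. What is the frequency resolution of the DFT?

DFT frequency resolution = f_s / N
= 73000 / 1024 = 9125/128 Hz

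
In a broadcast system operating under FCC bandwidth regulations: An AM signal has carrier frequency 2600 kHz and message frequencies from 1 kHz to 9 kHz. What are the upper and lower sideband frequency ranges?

Upper sideband (USB) = fc + [fm_low, fm_high] = 2600 + [1, 9] = [2601, 2609] kHz
Lower sideband (LSB) = fc - [fm_high, fm_low] = 2600 - [9, 1] = [2591, 2599] kHz
Total occupied spectrum: 2591 kHz to 2609 kHz (plus carrier at 2600 kHz)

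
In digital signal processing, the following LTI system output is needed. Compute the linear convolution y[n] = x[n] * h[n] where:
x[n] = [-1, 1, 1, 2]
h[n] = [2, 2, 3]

y[n] = sum_k x[k]*h[n-k]. Output length = len(x) + len(h) - 1 = 4 + 3 - 1 = 6.
y[0] = -1*2 = -2
y[1] = 1*2 + -1*2 = 0
y[2] = 1*2 + 1*2 + -1*3 = 1
y[3] = 2*2 + 1*2 + 1*3 = 9
y[4] = 2*2 + 1*3 = 7
y[5] = 2*3 = 6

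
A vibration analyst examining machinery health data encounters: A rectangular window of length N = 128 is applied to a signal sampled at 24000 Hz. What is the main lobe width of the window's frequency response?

For a rectangular window of length N,
the main lobe width in frequency is 2*f_s/N.
= 2*24000/128 = 375 Hz
This determines the minimum frequency separation for resolving two sinusoids.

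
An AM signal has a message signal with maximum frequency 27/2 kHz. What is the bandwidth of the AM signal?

In AM (double-sideband), the bandwidth is twice the message frequency.
BW = 2 * f_m = 2 * 27/2 kHz = 27 kHz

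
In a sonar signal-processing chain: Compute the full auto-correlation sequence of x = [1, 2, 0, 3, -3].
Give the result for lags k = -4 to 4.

r_xx[k] = sum_m x[m]*x[m+k], indexed from 0, for k = -4 to 4:
  r_xx[-4] = x[4]*x[0] = -3
  r_xx[-3] = x[3]*x[0] + x[4]*x[1] = -3
  r_xx[-2] = x[2]*x[0] + x[3]*x[1] + x[4]*x[2] = 6
  r_xx[-1] = x[1]*x[0] + x[2]*x[1] + x[3]*x[2] + x[4]*x[3] = -7
  r_xx[0] = x[0]*x[0] + x[1]*x[1] + x[2]*x[2] + x[3]*x[3] + x[4]*x[4] = 23
  r_xx[1] = x[0]*x[1] + x[1]*x[2] + x[2]*x[3] + x[3]*x[4] = -7
  r_xx[2] = x[0]*x[2] + x[1]*x[3] + x[2]*x[4] = 6
  r_xx[3] = x[0]*x[3] + x[1]*x[4] = -3
  r_xx[4] = x[0]*x[4] = -3
r_xx = [-3, -3, 6, -7, 23, -7, 6, -3, -3]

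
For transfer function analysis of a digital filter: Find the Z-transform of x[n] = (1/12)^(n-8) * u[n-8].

Time-shifting property: if X(z) = Z{x[n]}, then Z{x[n-d]} = z^(-d) * X(z)
X(z) = z/(z - 1/12) for x[n] = (1/12)^n * u[n]
Z{x[n-8]} = z^(-8) * z/(z - 1/12) = z^(-7)/(z - 1/12)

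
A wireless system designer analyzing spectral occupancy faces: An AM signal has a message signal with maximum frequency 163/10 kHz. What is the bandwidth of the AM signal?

In AM (double-sideband), the bandwidth is twice the message frequency.
BW = 2 * f_m = 2 * 163/10 kHz = 163/5 kHz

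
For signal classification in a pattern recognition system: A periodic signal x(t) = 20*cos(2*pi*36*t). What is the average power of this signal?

Average power of A*cos(wt) is A^2/2.
P = 20^2 / 2 = 400/2 = 200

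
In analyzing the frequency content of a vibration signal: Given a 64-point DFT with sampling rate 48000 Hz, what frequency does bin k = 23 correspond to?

The frequency of DFT bin k is: f_k = k * f_s / N
f_23 = 23 * 48000 / 64 = 17250 Hz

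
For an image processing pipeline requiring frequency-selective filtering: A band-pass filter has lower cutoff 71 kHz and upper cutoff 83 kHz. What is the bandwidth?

Bandwidth = f_high - f_low
= 83 kHz - 71 kHz = 12 kHz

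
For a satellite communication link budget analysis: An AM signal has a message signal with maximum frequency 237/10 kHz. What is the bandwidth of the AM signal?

In AM (double-sideband), the bandwidth is twice the message frequency.
BW = 2 * f_m = 2 * 237/10 kHz = 237/5 kHz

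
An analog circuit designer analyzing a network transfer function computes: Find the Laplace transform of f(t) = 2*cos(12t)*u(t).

Standard pair: cos(wt)*u(t) <-> s/(s^2+w^2)
With w = 12: L{2*cos(12t)*u(t)} = 2s/(s^2+144)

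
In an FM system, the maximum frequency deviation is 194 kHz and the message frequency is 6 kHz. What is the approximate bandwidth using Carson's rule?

Carson's rule: BW = 2*(delta_f + f_m)
= 2*(194 + 6) kHz = 400 kHz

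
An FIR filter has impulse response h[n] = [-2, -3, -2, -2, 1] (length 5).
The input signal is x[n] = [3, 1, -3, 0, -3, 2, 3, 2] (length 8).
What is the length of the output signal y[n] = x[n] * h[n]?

For linear convolution, the output length is:
len(y) = len(x) + len(h) - 1 = 8 + 5 - 1 = 12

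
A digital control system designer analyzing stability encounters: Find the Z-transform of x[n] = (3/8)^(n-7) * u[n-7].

Time-shifting property: if X(z) = Z{x[n]}, then Z{x[n-d]} = z^(-d) * X(z)
X(z) = z/(z - 3/8) for x[n] = (3/8)^n * u[n]
Z{x[n-7]} = z^(-7) * z/(z - 3/8) = z^(-6)/(z - 3/8)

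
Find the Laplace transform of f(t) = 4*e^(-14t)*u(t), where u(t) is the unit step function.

Standard Laplace transform pair:
e^(-at)*u(t) <-> 1/(s+a)
With a = 14: L{4*e^(-14t)*u(t)} = 4/(s+14), ROC: Re(s) > -14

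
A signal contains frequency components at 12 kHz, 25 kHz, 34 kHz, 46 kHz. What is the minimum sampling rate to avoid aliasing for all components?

The highest frequency component is f_max = 46 kHz.
Nyquist rate = 2 * f_max = 2 * 46 kHz = 92 kHz.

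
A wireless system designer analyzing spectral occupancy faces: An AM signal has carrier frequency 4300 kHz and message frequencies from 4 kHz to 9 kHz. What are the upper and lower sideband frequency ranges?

Upper sideband (USB) = fc + [fm_low, fm_high] = 4300 + [4, 9] = [4304, 4309] kHz
Lower sideband (LSB) = fc - [fm_high, fm_low] = 4300 - [9, 4] = [4291, 4296] kHz
Total occupied spectrum: 4291 kHz to 4309 kHz (plus carrier at 4300 kHz)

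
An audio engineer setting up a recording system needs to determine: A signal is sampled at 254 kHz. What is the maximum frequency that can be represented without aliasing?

The maximum frequency that can be represented without aliasing
is the Nyquist frequency: f_max = f_s / 2 = 254 kHz / 2 = 127 kHz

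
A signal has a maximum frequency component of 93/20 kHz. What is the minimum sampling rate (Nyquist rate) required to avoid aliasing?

By the Nyquist-Shannon sampling theorem,
the minimum sampling rate (Nyquist rate) must be at least 2 * f_max.
Nyquist rate = 2 * 93/20 kHz = 93/10 kHz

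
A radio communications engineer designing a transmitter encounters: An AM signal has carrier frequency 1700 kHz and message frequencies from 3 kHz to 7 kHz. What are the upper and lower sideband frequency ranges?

Upper sideband (USB) = fc + [fm_low, fm_high] = 1700 + [3, 7] = [1703, 1707] kHz
Lower sideband (LSB) = fc - [fm_high, fm_low] = 1700 - [7, 3] = [1693, 1697] kHz
Total occupied spectrum: 1693 kHz to 1707 kHz (plus carrier at 1700 kHz)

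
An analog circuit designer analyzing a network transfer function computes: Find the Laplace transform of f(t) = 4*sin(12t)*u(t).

Standard pair: sin(wt)*u(t) <-> w/(s^2+w^2)
With w = 12: L{4*sin(12t)*u(t)} = 48/(s^2+144)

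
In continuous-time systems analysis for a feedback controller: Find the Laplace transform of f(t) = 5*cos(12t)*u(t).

Standard pair: cos(wt)*u(t) <-> s/(s^2+w^2)
With w = 12: L{5*cos(12t)*u(t)} = 5s/(s^2+144)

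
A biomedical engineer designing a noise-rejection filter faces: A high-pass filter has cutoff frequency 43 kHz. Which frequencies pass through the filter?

A high-pass filter passes all frequencies above the cutoff frequency 43 kHz and attenuates lower frequencies.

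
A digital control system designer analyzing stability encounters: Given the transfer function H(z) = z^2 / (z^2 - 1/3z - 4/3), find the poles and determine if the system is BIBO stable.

Poles are roots of the denominator: z^2 - 1/3z - 4/3 = 0.
Quadratic formula: z = [-(-1/3) +/- sqrt((-1/3)^2 - 4*(-4/3))] / 2
Discriminant = 1/9 + 16/3 = 49/9; sqrt = 7/3.
z = (1/3 +/- 7/3) / 2 => z = 4/3 or z = -1.
|p1| = 4/3, |p2| = 1.
For BIBO stability, all poles must lie inside the unit circle (|p| < 1).
System is UNSTABLE since at least one |p| >= 1.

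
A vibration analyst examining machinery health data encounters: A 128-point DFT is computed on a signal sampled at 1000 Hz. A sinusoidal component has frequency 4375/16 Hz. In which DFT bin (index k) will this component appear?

DFT frequency resolution = f_s/N = 1000/128 = 125/16 Hz
Bin index k = f_signal / resolution = 4375/16 / 125/16 = 35
The signal frequency 4375/16 Hz falls in DFT bin k = 35.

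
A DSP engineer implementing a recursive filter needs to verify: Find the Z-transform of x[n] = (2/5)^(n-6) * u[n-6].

Time-shifting property: if X(z) = Z{x[n]}, then Z{x[n-d]} = z^(-d) * X(z)
X(z) = z/(z - 2/5) for x[n] = (2/5)^n * u[n]
Z{x[n-6]} = z^(-6) * z/(z - 2/5) = z^(-5)/(z - 2/5)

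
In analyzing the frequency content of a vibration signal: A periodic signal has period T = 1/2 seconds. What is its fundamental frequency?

The fundamental frequency is the reciprocal of the period.
f = 1/T = 1/(1/2) = 2 Hz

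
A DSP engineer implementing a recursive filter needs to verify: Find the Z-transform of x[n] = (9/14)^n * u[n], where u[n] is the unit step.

The Z-transform of a^n * u[n] is z/(z-a) for |z| > |a|.
Here a = 9/14, so X(z) = z/(z - (9/14)) = 14z/(14z - 9)
ROC: |z| > 9/14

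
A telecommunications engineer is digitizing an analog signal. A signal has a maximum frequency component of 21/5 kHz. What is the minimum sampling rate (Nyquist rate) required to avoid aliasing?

By the Nyquist-Shannon sampling theorem,
the minimum sampling rate (Nyquist rate) must be at least 2 * f_max.
Nyquist rate = 2 * 21/5 kHz = 42/5 kHz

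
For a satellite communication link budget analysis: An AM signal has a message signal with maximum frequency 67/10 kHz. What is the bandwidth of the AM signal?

In AM (double-sideband), the bandwidth is twice the message frequency.
BW = 2 * f_m = 2 * 67/10 kHz = 67/5 kHz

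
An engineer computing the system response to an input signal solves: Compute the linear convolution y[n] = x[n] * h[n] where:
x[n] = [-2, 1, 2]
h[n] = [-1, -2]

y[n] = sum_k x[k]*h[n-k]. Output length = len(x) + len(h) - 1 = 3 + 2 - 1 = 4.
y[0] = -2*-1 = 2
y[1] = 1*-1 + -2*-2 = 3
y[2] = 2*-1 + 1*-2 = -4
y[3] = 2*-2 = -4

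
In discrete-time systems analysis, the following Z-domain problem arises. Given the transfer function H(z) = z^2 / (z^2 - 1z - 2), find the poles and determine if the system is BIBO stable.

Poles are roots of the denominator: z^2 - 1z - 2 = 0.
Quadratic formula: z = [-(-1) +/- sqrt((-1)^2 - 4*(-2))] / 2
Discriminant = 1 + 8 = 9; sqrt = 3.
z = (1 +/- 3) / 2 => z = 2 or z = -1.
|p1| = 1, |p2| = 2.
For BIBO stability, all poles must lie inside the unit circle (|p| < 1).
System is UNSTABLE since at least one |p| >= 1.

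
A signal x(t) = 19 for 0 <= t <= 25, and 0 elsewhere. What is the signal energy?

Energy = integral of |x(t)|^2 dt over the signal duration
= 19^2 * 25 = 361 * 25 = 9025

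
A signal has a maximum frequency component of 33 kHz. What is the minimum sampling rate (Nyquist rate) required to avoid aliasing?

By the Nyquist-Shannon sampling theorem,
the minimum sampling rate (Nyquist rate) must be at least 2 * f_max.
Nyquist rate = 2 * 33 kHz = 66 kHz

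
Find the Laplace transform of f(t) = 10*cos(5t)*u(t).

Standard pair: cos(wt)*u(t) <-> s/(s^2+w^2)
With w = 5: L{10*cos(5t)*u(t)} = 10s/(s^2+25)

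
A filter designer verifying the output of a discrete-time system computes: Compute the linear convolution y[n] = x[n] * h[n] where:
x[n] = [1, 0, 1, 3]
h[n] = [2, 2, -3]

y[n] = sum_k x[k]*h[n-k]. Output length = len(x) + len(h) - 1 = 4 + 3 - 1 = 6.
y[0] = 1*2 = 2
y[1] = 0*2 + 1*2 = 2
y[2] = 1*2 + 0*2 + 1*-3 = -1
y[3] = 3*2 + 1*2 + 0*-3 = 8
y[4] = 3*2 + 1*-3 = 3
y[5] = 3*-3 = -9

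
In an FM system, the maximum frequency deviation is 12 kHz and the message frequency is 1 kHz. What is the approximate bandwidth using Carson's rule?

Carson's rule: BW = 2*(delta_f + f_m)
= 2*(12 + 1) kHz = 26 kHz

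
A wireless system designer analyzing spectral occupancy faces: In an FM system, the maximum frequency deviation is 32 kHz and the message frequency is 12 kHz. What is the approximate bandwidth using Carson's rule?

Carson's rule: BW = 2*(delta_f + f_m)
= 2*(32 + 12) kHz = 88 kHz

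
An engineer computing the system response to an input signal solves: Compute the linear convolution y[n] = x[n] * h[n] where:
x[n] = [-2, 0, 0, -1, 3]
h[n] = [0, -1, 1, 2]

y[n] = sum_k x[k]*h[n-k]. Output length = len(x) + len(h) - 1 = 5 + 4 - 1 = 8.
y[0] = -2*0 = 0
y[1] = 0*0 + -2*-1 = 2
y[2] = 0*0 + 0*-1 + -2*1 = -2
y[3] = -1*0 + 0*-1 + 0*1 + -2*2 = -4
y[4] = 3*0 + -1*-1 + 0*1 + 0*2 = 1
y[5] = 3*-1 + -1*1 + 0*2 = -4
y[6] = 3*1 + -1*2 = 1
y[7] = 3*2 = 6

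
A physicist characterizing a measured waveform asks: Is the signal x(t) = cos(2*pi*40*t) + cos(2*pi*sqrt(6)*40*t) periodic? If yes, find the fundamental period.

f1 = 40 Hz, f2 = 40*sqrt(6) Hz
Ratio f2/f1 = sqrt(6), which is irrational.
Since the frequency ratio is irrational, no common period exists.
The signal is not periodic.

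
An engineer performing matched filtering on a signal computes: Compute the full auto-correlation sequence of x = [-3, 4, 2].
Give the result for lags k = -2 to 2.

r_xx[k] = sum_m x[m]*x[m+k], indexed from 0, for k = -2 to 2:
  r_xx[-2] = x[2]*x[0] = -6
  r_xx[-1] = x[1]*x[0] + x[2]*x[1] = -4
  r_xx[0] = x[0]*x[0] + x[1]*x[1] + x[2]*x[2] = 29
  r_xx[1] = x[0]*x[1] + x[1]*x[2] = -4
  r_xx[2] = x[0]*x[2] = -6
r_xx = [-6, -4, 29, -4, -6]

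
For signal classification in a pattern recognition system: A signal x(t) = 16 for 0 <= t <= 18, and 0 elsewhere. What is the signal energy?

Energy = integral of |x(t)|^2 dt over the signal duration
= 16^2 * 18 = 256 * 18 = 4608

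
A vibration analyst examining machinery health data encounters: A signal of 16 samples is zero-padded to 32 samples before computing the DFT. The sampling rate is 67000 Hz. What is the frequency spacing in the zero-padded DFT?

Original DFT: N = 16, resolution = f_s/N = 67000/16 = 8375/2 Hz
Zero-padded DFT: N = 32, resolution = f_s/N = 67000/32 = 8375/4 Hz
Zero-padding interpolates the spectrum (finer frequency grid)
but does NOT improve the true spectral resolution (ability to resolve close frequencies).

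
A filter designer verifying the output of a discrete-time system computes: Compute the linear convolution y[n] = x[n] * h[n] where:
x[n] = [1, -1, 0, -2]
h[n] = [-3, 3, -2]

y[n] = sum_k x[k]*h[n-k]. Output length = len(x) + len(h) - 1 = 4 + 3 - 1 = 6.
y[0] = 1*-3 = -3
y[1] = -1*-3 + 1*3 = 6
y[2] = 0*-3 + -1*3 + 1*-2 = -5
y[3] = -2*-3 + 0*3 + -1*-2 = 8
y[4] = -2*3 + 0*-2 = -6
y[5] = -2*-2 = 4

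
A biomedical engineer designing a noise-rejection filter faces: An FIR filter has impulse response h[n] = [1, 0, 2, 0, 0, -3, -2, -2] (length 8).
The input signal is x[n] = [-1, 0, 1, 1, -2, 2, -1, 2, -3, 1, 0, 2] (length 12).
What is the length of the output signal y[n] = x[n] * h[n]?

For linear convolution, the output length is:
len(y) = len(x) + len(h) - 1 = 12 + 8 - 1 = 19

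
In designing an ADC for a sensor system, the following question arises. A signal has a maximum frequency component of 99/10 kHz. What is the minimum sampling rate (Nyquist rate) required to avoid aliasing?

By the Nyquist-Shannon sampling theorem,
the minimum sampling rate (Nyquist rate) must be at least 2 * f_max.
Nyquist rate = 2 * 99/10 kHz = 99/5 kHz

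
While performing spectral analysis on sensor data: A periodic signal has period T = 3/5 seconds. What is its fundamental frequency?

The fundamental frequency is the reciprocal of the period.
f = 1/T = 1/(3/5) = 5/3 Hz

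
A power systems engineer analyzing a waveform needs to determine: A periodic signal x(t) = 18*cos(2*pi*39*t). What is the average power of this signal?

Average power of A*cos(wt) is A^2/2.
P = 18^2 / 2 = 324/2 = 162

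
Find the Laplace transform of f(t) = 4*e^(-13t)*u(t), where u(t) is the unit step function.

Standard Laplace transform pair:
e^(-at)*u(t) <-> 1/(s+a)
With a = 13: L{4*e^(-13t)*u(t)} = 4/(s+13), ROC: Re(s) > -13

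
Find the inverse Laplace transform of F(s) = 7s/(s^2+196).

Standard pair: s/(s^2+w^2) <-> cos(wt)*u(t)
With k=7, w=14: f(t) = 7*cos(14t)*u(t)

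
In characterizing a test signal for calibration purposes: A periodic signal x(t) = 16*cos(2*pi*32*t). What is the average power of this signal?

Average power of A*cos(wt) is A^2/2.
P = 16^2 / 2 = 256/2 = 128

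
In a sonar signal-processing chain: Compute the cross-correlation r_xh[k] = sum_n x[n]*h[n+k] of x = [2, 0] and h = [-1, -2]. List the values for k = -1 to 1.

Both sequences indexed from 0 and zero outside their support.
Lags with overlap: k = -1 to 1.
  r_xh[-1] = x[1]*h[0] = 0
  r_xh[0] = x[0]*h[0] + x[1]*h[1] = -2
  r_xh[1] = x[0]*h[1] = -4
r_xh = [0, -2, -4] (for k = -1, ..., 1)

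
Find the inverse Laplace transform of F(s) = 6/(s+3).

Standard pair: k/(s+a) <-> k*e^(-at)*u(t)
With k=6, a=3: f(t) = 6*e^(-3t)*u(t)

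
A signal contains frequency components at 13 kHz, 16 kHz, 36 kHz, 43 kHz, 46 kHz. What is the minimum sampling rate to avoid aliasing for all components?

The highest frequency component is f_max = 46 kHz.
Nyquist rate = 2 * f_max = 2 * 46 kHz = 92 kHz.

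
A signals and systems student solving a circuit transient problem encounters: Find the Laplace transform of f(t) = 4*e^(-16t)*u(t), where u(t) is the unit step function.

Standard Laplace transform pair:
e^(-at)*u(t) <-> 1/(s+a)
With a = 16: L{4*e^(-16t)*u(t)} = 4/(s+16), ROC: Re(s) > -16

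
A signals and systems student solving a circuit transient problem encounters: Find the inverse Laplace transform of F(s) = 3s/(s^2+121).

Standard pair: s/(s^2+w^2) <-> cos(wt)*u(t)
With k=3, w=11: f(t) = 3*cos(11t)*u(t)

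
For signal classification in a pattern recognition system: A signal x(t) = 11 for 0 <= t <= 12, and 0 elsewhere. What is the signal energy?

Energy = integral of |x(t)|^2 dt over the signal duration
= 11^2 * 12 = 121 * 12 = 1452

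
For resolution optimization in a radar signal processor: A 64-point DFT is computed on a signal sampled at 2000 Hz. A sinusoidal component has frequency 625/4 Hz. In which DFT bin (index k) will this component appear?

DFT frequency resolution = f_s/N = 2000/64 = 125/4 Hz
Bin index k = f_signal / resolution = 625/4 / 125/4 = 5
The signal frequency 625/4 Hz falls in DFT bin k = 5.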